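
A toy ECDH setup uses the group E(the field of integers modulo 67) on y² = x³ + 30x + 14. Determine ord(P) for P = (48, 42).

2P: tangent at (48, 42): λ = (3·48² + 30)/(2·42) ≡ 41/17. 17⁻¹ ≡ 4 (mod 67), so λ ≡ 41·4 ≡ 30.
  x = λ² - 48 - 48 = 900 - 96 ≡ 0; y = λ·(48 - 0) - 42 ≡ 58. → (0, 58)
3P: (0, 58) + (48, 42). λ = (42 - 58)/(48 - 0) ≡ 51/48 mod 67. 48⁻¹ ≡ 7 (mod 67) since 48·7 = 336 ≡ 1, so λ ≡ 22.
  x = λ² - 0 - 48 = 484 - 48 ≡ 34; y = λ·(0 - 34) - 58 ≡ 65. → (34, 65)
4P: (34, 65) + (48, 42). λ = (42 - 65)/(48 - 34) ≡ 44/14 mod 67. 14⁻¹ ≡ 24 (mod 67), so λ ≡ 51.
  x = λ² - 34 - 48 = 2601 - 82 ≡ 40; y = λ·(34 - 40) - 65 ≡ 31. → (40, 31)
5P: (40, 31) + (48, 42). λ = (42 - 31)/(48 - 40) ≡ 11/8 mod 67. 8⁻¹ ≡ 42 (mod 67) since 8·42 = 336 ≡ 1, so λ ≡ 60.
  x = λ² - 40 - 48 = 3600 - 88 ≡ 28; y = λ·(40 - 28) - 31 ≡ 19. → (28, 19)
6P: (28, 19) + (48, 42). λ = (42 - 19)/(48 - 28) ≡ 23/20 mod 67. 20⁻¹ ≡ 57 (mod 67), so λ ≡ 38.
  x = λ² - 28 - 48 = 1444 - 76 ≡ 28; y = λ·(28 - 28) - 19 ≡ 48. → (28, 48)
7P: (28, 48) + (48, 42). λ = (42 - 48)/(48 - 28) ≡ 61/20 mod 67. 20⁻¹ ≡ 57 (mod 67), so λ ≡ 60.
  x = λ² - 28 - 48 = 3600 - 76 ≡ 40; y = λ·(28 - 40) - 48 ≡ 36. → (40, 36)
8P: (40, 36) + (48, 42). λ = (42 - 36)/(48 - 40) ≡ 6/8 mod 67. 8⁻¹ ≡ 42 (mod 67) since 8·42 = 336 ≡ 1, so λ ≡ 51.
  x = λ² - 40 - 48 = 2601 - 88 ≡ 34; y = λ·(40 - 34) - 36 ≡ 2. → (34, 2)
9P: (34, 2) + (48, 42). λ = (42 - 2)/(48 - 34) ≡ 40/14 mod 67. 14⁻¹ ≡ 24 (mod 67), so λ ≡ 22.
  x = λ² - 34 - 48 = 484 - 82 ≡ 0; y = λ·(34 - 0) - 2 ≡ 9. → (0, 9)
10P: (0, 9) + (48, 42). λ = (42 - 9)/(48 - 0) ≡ 33/48 mod 67. 48⁻¹ ≡ 7 (mod 67) since 48·7 = 336 ≡ 1, so λ ≡ 30.
  x = λ² - 0 - 48 = 900 - 48 ≡ 48; y = λ·(0 - 48) - 9 ≡ 25. → (48, 25)
11P: (48, 25) + (48, 42): same x and y₁ ≡ -y₂, so the sum is 𝒪.
11P = 𝒪, so the order is 11.

11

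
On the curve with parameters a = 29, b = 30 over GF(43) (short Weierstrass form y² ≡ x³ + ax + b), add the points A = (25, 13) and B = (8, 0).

(25, 13) + (8, 0). λ = (0 - 13)/(8 - 25) ≡ 30/26 mod 43. 26⁻¹ ≡ 5 (mod 43), so λ ≡ 21.
  x = λ² - 25 - 8 = 441 - 33 ≡ 21; y = λ·(25 - 21) - 13 ≡ 28. → (21, 28)

(21, 28)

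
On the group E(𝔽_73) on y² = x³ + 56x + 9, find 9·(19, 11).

(25, 68)

Write P = (19, 11).
Double-and-add on 9 = (1001)₂. Start with P = (19, 11) for the leading 1-bit.
double: tangent at (19, 11): λ = (3·19² + 56)/(2·11) ≡ 44/22. 22⁻¹ ≡ 10 (mod 73) since 22·10 = 220 ≡ 1, so λ ≡ 44·10 ≡ 2.
  x = λ² - 19 - 19 = 4 - 38 ≡ 39; y = λ·(19 - 39) - 11 ≡ 22. → (39, 22)
double: tangent at (39, 22): λ = (3·39² + 56)/(2·22) ≡ 20/44. 44⁻¹ ≡ 5 (mod 73) since 44·5 = 220 ≡ 1, so λ ≡ 20·5 ≡ 27.
  x = λ² - 39 - 39 = 729 - 78 ≡ 67; y = λ·(39 - 67) - 22 ≡ 25. → (67, 25)
double: tangent at (67, 25): λ = (3·67² + 56)/(2·25) ≡ 18/50. 50⁻¹ ≡ 19 (mod 73) since 50·19 = 950 ≡ 1, so λ ≡ 18·19 ≡ 50.
  x = λ² - 67 - 67 = 2500 - 134 ≡ 30; y = λ·(67 - 30) - 25 ≡ 0. → (30, 0)
add P: (30, 0) + (19, 11). λ = (11 - 0)/(19 - 30) ≡ 11/62 mod 73. 62⁻¹ ≡ 53 (mod 73) since 62·53 = 3286 ≡ 1, so λ ≡ 72.
  x = λ² - 30 - 19 = 5184 - 49 ≡ 25; y = λ·(30 - 25) - 0 ≡ 68. → (25, 68)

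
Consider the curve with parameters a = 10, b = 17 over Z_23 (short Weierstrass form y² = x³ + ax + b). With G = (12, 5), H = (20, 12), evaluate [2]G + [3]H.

(12, 5)

First 2G:
Repeated addition: build up to 2G.
2G: tangent at (12, 5): λ = (3·12² + 10)/(2·5) ≡ 5/10. 10⁻¹ ≡ 7 (mod 23) since 10·7 = 70 ≡ 1, so λ ≡ 5·7 ≡ 12.
  x = λ² - 12 - 12 = 144 - 24 ≡ 5; y = λ·(12 - 5) - 5 ≡ 10. → (5, 10)
2G = (5, 10).
Next 3H:
Repeated addition: build up to 3H.
2H: tangent at (20, 12): λ = (3·20² + 10)/(2·12) ≡ 14/1. 1⁻¹ ≡ 1 (mod 23), so λ ≡ 14·1 ≡ 14.
  x = λ² - 20 - 20 = 196 - 40 ≡ 18; y = λ·(20 - 18) - 12 ≡ 16. → (18, 16)
3H: (18, 16) + (20, 12). λ = (12 - 16)/(20 - 18) ≡ 19/2 mod 23. 2⁻¹ ≡ 12 (mod 23) since 2·12 = 24 ≡ 1, so λ ≡ 21.
  x = λ² - 18 - 20 = 441 - 38 ≡ 12; y = λ·(18 - 12) - 16 ≡ 18. → (12, 18)
3H = (12, 18).
Finally 2G + 3H:
(5, 10) + (12, 18). λ = (18 - 10)/(12 - 5) ≡ 8/7 mod 23. 7⁻¹ ≡ 10 (mod 23) since 7·10 = 70 ≡ 1, so λ ≡ 11.
  x = λ² - 5 - 12 = 121 - 17 ≡ 12; y = λ·(5 - 12) - 10 ≡ 5. → (12, 5)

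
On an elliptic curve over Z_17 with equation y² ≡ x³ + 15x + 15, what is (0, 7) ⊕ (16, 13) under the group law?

(3, 11)

(0, 7) + (16, 13). λ = (13 - 7)/(16 - 0) ≡ 6/16 mod 17. 16⁻¹ ≡ 16 (mod 17) since 16·16 = 256 ≡ 1, so λ ≡ 11.
  x = λ² - 0 - 16 = 121 - 16 ≡ 3; y = λ·(0 - 3) - 7 ≡ 11. → (3, 11)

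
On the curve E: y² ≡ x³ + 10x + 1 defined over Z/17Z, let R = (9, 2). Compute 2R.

(12, 8)

tangent at (9, 2): λ = (3·9² + 10)/(2·2) ≡ 15/4. 4⁻¹ ≡ 13 (mod 17), so λ ≡ 15·13 ≡ 8.
  x = λ² - 9 - 9 = 64 - 18 ≡ 12; y = λ·(9 - 12) - 2 ≡ 8. → (12, 8)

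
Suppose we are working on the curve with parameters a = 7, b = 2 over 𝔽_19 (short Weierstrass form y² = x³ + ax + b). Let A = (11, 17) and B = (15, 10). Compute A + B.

(2, 10)

(11, 17) + (15, 10). λ = (10 - 17)/(15 - 11) ≡ 12/4 mod 19. 4⁻¹ ≡ 5 (mod 19), so λ ≡ 3.
  x = λ² - 11 - 15 = 9 - 26 ≡ 2; y = λ·(11 - 2) - 17 ≡ 10. → (2, 10)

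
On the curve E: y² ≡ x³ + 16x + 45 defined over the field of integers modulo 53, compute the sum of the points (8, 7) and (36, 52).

(8, 46)

(8, 7) + (36, 52). λ = (52 - 7)/(36 - 8) ≡ 45/28 mod 53. 28⁻¹ ≡ 36 (mod 53) since 28·36 = 1008 ≡ 1, so λ ≡ 30.
  x = λ² - 8 - 36 = 900 - 44 ≡ 8; y = λ·(8 - 8) - 7 ≡ 46. → (8, 46)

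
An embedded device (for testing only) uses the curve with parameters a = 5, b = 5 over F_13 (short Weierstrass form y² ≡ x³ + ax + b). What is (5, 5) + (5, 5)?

tangent at (5, 5): λ = (3·5² + 5)/(2·5) ≡ 2/10. 10⁻¹ ≡ 4 (mod 13), so λ ≡ 2·4 ≡ 8.
  x = λ² - 5 - 5 = 64 - 10 ≡ 2; y = λ·(5 - 2) - 5 ≡ 6. → (2, 6)

(2, 6)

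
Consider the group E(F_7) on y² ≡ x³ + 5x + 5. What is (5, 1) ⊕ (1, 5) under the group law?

(2, 3)

(5, 1) + (1, 5). λ = (5 - 1)/(1 - 5) ≡ 4/3 mod 7. 3⁻¹ ≡ 5 (mod 7), so λ ≡ 6.
  x = λ² - 5 - 1 = 36 - 6 ≡ 2; y = λ·(5 - 2) - 1 ≡ 3. → (2, 3)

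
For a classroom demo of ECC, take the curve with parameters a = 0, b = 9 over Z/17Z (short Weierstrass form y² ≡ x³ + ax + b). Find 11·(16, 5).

Write G = (16, 5).
Repeated addition: build up to 11G.
2G: tangent at (16, 5): λ = (3·16² + 0)/(2·5) ≡ 3/10. 10⁻¹ ≡ 12 (mod 17), so λ ≡ 3·12 ≡ 2.
  x = λ² - 16 - 16 = 4 - 32 ≡ 6; y = λ·(16 - 6) - 5 ≡ 15. → (6, 15)
3G: (6, 15) + (16, 5). λ = (5 - 15)/(16 - 6) ≡ 7/10 mod 17. 10⁻¹ ≡ 12 (mod 17), so λ ≡ 16.
  x = λ² - 6 - 16 = 256 - 22 ≡ 13; y = λ·(6 - 13) - 15 ≡ 9. → (13, 9)
4G: (13, 9) + (16, 5). λ = (5 - 9)/(16 - 13) ≡ 13/3 mod 17. 3⁻¹ ≡ 6 (mod 17), so λ ≡ 10.
  x = λ² - 13 - 16 = 100 - 29 ≡ 3; y = λ·(13 - 3) - 9 ≡ 6. → (3, 6)
5G: (3, 6) + (16, 5). λ = (5 - 6)/(16 - 3) ≡ 16/13 mod 17. 13⁻¹ ≡ 4 (mod 17) since 13·4 = 52 ≡ 1, so λ ≡ 13.
  x = λ² - 3 - 16 = 169 - 19 ≡ 14; y = λ·(3 - 14) - 6 ≡ 4. → (14, 4)
6G: (14, 4) + (16, 5). λ = (5 - 4)/(16 - 14) ≡ 1/2 mod 17. 2⁻¹ ≡ 9 (mod 17), so λ ≡ 9.
  x = λ² - 14 - 16 = 81 - 30 ≡ 0; y = λ·(14 - 0) - 4 ≡ 3. → (0, 3)
7G: (0, 3) + (16, 5). λ = (5 - 3)/(16 - 0) ≡ 2/16 mod 17. 16⁻¹ ≡ 16 (mod 17) since 16·16 = 256 ≡ 1, so λ ≡ 15.
  x = λ² - 0 - 16 = 225 - 16 ≡ 5; y = λ·(0 - 5) - 3 ≡ 7. → (5, 7)
8G: (5, 7) + (16, 5). λ = (5 - 7)/(16 - 5) ≡ 15/11 mod 17. 11⁻¹ ≡ 14 (mod 17), so λ ≡ 6.
  x = λ² - 5 - 16 = 36 - 21 ≡ 15; y = λ·(5 - 15) - 7 ≡ 1. → (15, 1)
9G: (15, 1) + (16, 5). λ = (5 - 1)/(16 - 15) ≡ 4/1 mod 17. 1⁻¹ ≡ 1 (mod 17) since 1·1 = 1 ≡ 1, so λ ≡ 4.
  x = λ² - 15 - 16 = 16 - 31 ≡ 2; y = λ·(15 - 2) - 1 ≡ 0. → (2, 0)
10G: (2, 0) + (16, 5). λ = (5 - 0)/(16 - 2) ≡ 5/14 mod 17. 14⁻¹ ≡ 11 (mod 17), so λ ≡ 4.
  x = λ² - 2 - 16 = 16 - 18 ≡ 15; y = λ·(2 - 15) - 0 ≡ 16. → (15, 16)
11G: (15, 16) + (16, 5). λ = (5 - 16)/(16 - 15) ≡ 6/1 mod 17. 1⁻¹ ≡ 1 (mod 17), so λ ≡ 6.
  x = λ² - 15 - 16 = 36 - 31 ≡ 5; y = λ·(15 - 5) - 16 ≡ 10. → (5, 10)

(5, 10)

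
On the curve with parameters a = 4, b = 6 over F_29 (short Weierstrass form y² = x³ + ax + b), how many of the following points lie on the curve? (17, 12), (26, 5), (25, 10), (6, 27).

3

(17, 12): 12² ≡ 28, rhs ≡ 28 → on.
(26, 5): 5² ≡ 25, rhs ≡ 25 → on.
(25, 10): 10² ≡ 13, rhs ≡ 13 → on.
(6, 27): 27² ≡ 4, rhs ≡ 14 → off.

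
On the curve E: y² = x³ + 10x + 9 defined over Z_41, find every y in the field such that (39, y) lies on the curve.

none

x³ + 10x + 9 = 59718 ≡ 22 (mod 41).
22 is a non-residue mod 41; no y exists.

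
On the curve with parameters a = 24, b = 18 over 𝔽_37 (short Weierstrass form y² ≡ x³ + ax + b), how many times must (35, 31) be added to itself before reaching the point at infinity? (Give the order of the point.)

2P: tangent at (35, 31): λ = (3·35² + 24)/(2·31) ≡ 36/25. 25⁻¹ ≡ 3 (mod 37), so λ ≡ 36·3 ≡ 34.
  x = λ² - 35 - 35 = 1156 - 70 ≡ 13; y = λ·(35 - 13) - 31 ≡ 14. → (13, 14)
3P: (13, 14) + (35, 31). λ = (31 - 14)/(35 - 13) ≡ 17/22 mod 37. 22⁻¹ ≡ 32 (mod 37) since 22·32 = 704 ≡ 1, so λ ≡ 26.
  x = λ² - 13 - 35 = 676 - 48 ≡ 36; y = λ·(13 - 36) - 14 ≡ 17. → (36, 17)
4P: (36, 17) + (35, 31). λ = (31 - 17)/(35 - 36) ≡ 14/36 mod 37. 36⁻¹ ≡ 36 (mod 37), so λ ≡ 23.
  x = λ² - 36 - 35 = 529 - 71 ≡ 14; y = λ·(36 - 14) - 17 ≡ 8. → (14, 8)
5P: (14, 8) + (35, 31). λ = (31 - 8)/(35 - 14) ≡ 23/21 mod 37. 21⁻¹ ≡ 30 (mod 37), so λ ≡ 24.
  x = λ² - 14 - 35 = 576 - 49 ≡ 9; y = λ·(14 - 9) - 8 ≡ 1. → (9, 1)
6P: (9, 1) + (35, 31). λ = (31 - 1)/(35 - 9) ≡ 30/26 mod 37. 26⁻¹ ≡ 10 (mod 37) since 26·10 = 260 ≡ 1, so λ ≡ 4.
  x = λ² - 9 - 35 = 16 - 44 ≡ 9; y = λ·(9 - 9) - 1 ≡ 36. → (9, 36)
7P: (9, 36) + (35, 31). λ = (31 - 36)/(35 - 9) ≡ 32/26 mod 37. 26⁻¹ ≡ 10 (mod 37) since 26·10 = 260 ≡ 1, so λ ≡ 24.
  x = λ² - 9 - 35 = 576 - 44 ≡ 14; y = λ·(9 - 14) - 36 ≡ 29. → (14, 29)
8P: (14, 29) + (35, 31). λ = (31 - 29)/(35 - 14) ≡ 2/21 mod 37. 21⁻¹ ≡ 30 (mod 37), so λ ≡ 23.
  x = λ² - 14 - 35 = 529 - 49 ≡ 36; y = λ·(14 - 36) - 29 ≡ 20. → (36, 20)
9P: (36, 20) + (35, 31). λ = (31 - 20)/(35 - 36) ≡ 11/36 mod 37. 36⁻¹ ≡ 36 (mod 37) since 36·36 = 1296 ≡ 1, so λ ≡ 26.
  x = λ² - 36 - 35 = 676 - 71 ≡ 13; y = λ·(36 - 13) - 20 ≡ 23. → (13, 23)
10P: (13, 23) + (35, 31). λ = (31 - 23)/(35 - 13) ≡ 8/22 mod 37. 22⁻¹ ≡ 32 (mod 37) since 22·32 = 704 ≡ 1, so λ ≡ 34.
  x = λ² - 13 - 35 = 1156 - 48 ≡ 35; y = λ·(13 - 35) - 23 ≡ 6. → (35, 6)
11P: (35, 6) + (35, 31): same x and y₁ ≡ -y₂, so the sum is the point at infinity.
11P = the point at infinity, so the order is 11.

11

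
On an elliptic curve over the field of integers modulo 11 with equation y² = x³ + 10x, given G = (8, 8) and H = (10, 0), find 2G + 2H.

First 2G:
Repeated addition: build up to 2G.
2G: tangent at (8, 8): λ = (3·8² + 10)/(2·8) ≡ 4/5. 5⁻¹ ≡ 9 (mod 11) since 5·9 = 45 ≡ 1, so λ ≡ 4·9 ≡ 3.
  x = λ² - 8 - 8 = 9 - 16 ≡ 4; y = λ·(8 - 4) - 8 ≡ 4. → (4, 4)
2G = (4, 4).
Next 2H:
Repeated addition: build up to 2H.
2H: (10, 0) + (10, 0): same x and y₁ ≡ -y₂, so the sum is O.
2H = O.
Finally 2G + 2H:
(4, 4) + O = (4, 4) (identity).

(4, 4)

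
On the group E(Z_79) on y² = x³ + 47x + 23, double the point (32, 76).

(20, 6)

tangent at (32, 76): λ = (3·32² + 47)/(2·76) ≡ 38/73. 73⁻¹ ≡ 13 (mod 79), so λ ≡ 38·13 ≡ 20.
  x = λ² - 32 - 32 = 400 - 64 ≡ 20; y = λ·(32 - 20) - 76 ≡ 6. → (20, 6)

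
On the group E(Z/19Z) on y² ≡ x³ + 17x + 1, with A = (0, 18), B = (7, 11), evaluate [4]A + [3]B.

First 4A:
Double-and-add on 4 = (100)₂. Start with A = (0, 18) for the leading 1-bit.
double: tangent at (0, 18): λ = (3·0² + 17)/(2·18) ≡ 17/17. 17⁻¹ ≡ 9 (mod 19), so λ ≡ 17·9 ≡ 1.
  x = λ² - 0 - 0 = 1 - 0 ≡ 1; y = λ·(0 - 1) - 18 ≡ 0. → (1, 0)
double: (1, 0) + (1, 0): same x and y₁ ≡ -y₂, so the sum is O.
4A = O.
Next 3B:
Repeated addition: build up to 3B.
2B: tangent at (7, 11): λ = (3·7² + 17)/(2·11) ≡ 12/3. 3⁻¹ ≡ 13 (mod 19), so λ ≡ 12·13 ≡ 4.
  x = λ² - 7 - 7 = 16 - 14 ≡ 2; y = λ·(7 - 2) - 11 ≡ 9. → (2, 9)
3B: (2, 9) + (7, 11). λ = (11 - 9)/(7 - 2) ≡ 2/5 mod 19. 5⁻¹ ≡ 4 (mod 19) since 5·4 = 20 ≡ 1, so λ ≡ 8.
  x = λ² - 2 - 7 = 64 - 9 ≡ 17; y = λ·(2 - 17) - 9 ≡ 4. → (17, 4)
3B = (17, 4).
Finally 4A + 3B:
O + (17, 4) = (17, 4) (identity).

(17, 4)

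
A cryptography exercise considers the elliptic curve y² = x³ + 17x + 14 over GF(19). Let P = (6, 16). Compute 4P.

O

Repeated addition: build up to 4P.
2P: tangent at (6, 16): λ = (3·6² + 17)/(2·16) ≡ 11/13. 13⁻¹ ≡ 3 (mod 19), so λ ≡ 11·3 ≡ 14.
  x = λ² - 6 - 6 = 196 - 12 ≡ 13; y = λ·(6 - 13) - 16 ≡ 0. → (13, 0)
3P: (13, 0) + (6, 16). λ = (16 - 0)/(6 - 13) ≡ 16/12 mod 19. 12⁻¹ ≡ 8 (mod 19), so λ ≡ 14.
  x = λ² - 13 - 6 = 196 - 19 ≡ 6; y = λ·(13 - 6) - 0 ≡ 3. → (6, 3)
4P: (6, 3) + (6, 16): same x and y₁ ≡ -y₂, so the sum is the point at infinity.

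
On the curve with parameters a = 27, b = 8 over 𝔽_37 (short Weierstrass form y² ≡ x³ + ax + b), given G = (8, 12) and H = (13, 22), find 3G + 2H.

First 3G:
Repeated addition: build up to 3G.
2G: tangent at (8, 12): λ = (3·8² + 27)/(2·12) ≡ 34/24. 24⁻¹ ≡ 17 (mod 37), so λ ≡ 34·17 ≡ 23.
  x = λ² - 8 - 8 = 529 - 16 ≡ 32; y = λ·(8 - 32) - 12 ≡ 28. → (32, 28)
3G: (32, 28) + (8, 12). λ = (12 - 28)/(8 - 32) ≡ 21/13 mod 37. 13⁻¹ ≡ 20 (mod 37), so λ ≡ 13.
  x = λ² - 32 - 8 = 169 - 40 ≡ 18; y = λ·(32 - 18) - 28 ≡ 6. → (18, 6)
3G = (18, 6).
Next 2H:
Repeated addition: build up to 2H.
2H: tangent at (13, 22): λ = (3·13² + 27)/(2·22) ≡ 16/7. 7⁻¹ ≡ 16 (mod 37) since 7·16 = 112 ≡ 1, so λ ≡ 16·16 ≡ 34.
  x = λ² - 13 - 13 = 1156 - 26 ≡ 20; y = λ·(13 - 20) - 22 ≡ 36. → (20, 36)
2H = (20, 36).
Finally 3G + 2H:
(18, 6) + (20, 36). λ = (36 - 6)/(20 - 18) ≡ 30/2 mod 37. 2⁻¹ ≡ 19 (mod 37) since 2·19 = 38 ≡ 1, so λ ≡ 15.
  x = λ² - 18 - 20 = 225 - 38 ≡ 2; y = λ·(18 - 2) - 6 ≡ 12. → (2, 12)

(2, 12)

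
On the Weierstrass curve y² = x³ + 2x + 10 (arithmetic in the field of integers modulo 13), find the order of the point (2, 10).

2P: tangent at (2, 10): λ = (3·2² + 2)/(2·10) ≡ 1/7. 7⁻¹ ≡ 2 (mod 13) since 7·2 = 14 ≡ 1, so λ ≡ 1·2 ≡ 2.
  x = λ² - 2 - 2 = 4 - 4 ≡ 0; y = λ·(2 - 0) - 10 ≡ 7. → (0, 7)
3P: (0, 7) + (2, 10). λ = (10 - 7)/(2 - 0) ≡ 3/2 mod 13. 2⁻¹ ≡ 7 (mod 13) since 2·7 = 14 ≡ 1, so λ ≡ 8.
  x = λ² - 0 - 2 = 64 - 2 ≡ 10; y = λ·(0 - 10) - 7 ≡ 4. → (10, 4)
4P: (10, 4) + (2, 10). λ = (10 - 4)/(2 - 10) ≡ 6/5 mod 13. 5⁻¹ ≡ 8 (mod 13), so λ ≡ 9.
  x = λ² - 10 - 2 = 81 - 12 ≡ 4; y = λ·(10 - 4) - 4 ≡ 11. → (4, 11)
5P: (4, 11) + (2, 10). λ = (10 - 11)/(2 - 4) ≡ 12/11 mod 13. 11⁻¹ ≡ 6 (mod 13), so λ ≡ 7.
  x = λ² - 4 - 2 = 49 - 6 ≡ 4; y = λ·(4 - 4) - 11 ≡ 2. → (4, 2)
6P: (4, 2) + (2, 10). λ = (10 - 2)/(2 - 4) ≡ 8/11 mod 13. 11⁻¹ ≡ 6 (mod 13) since 11·6 = 66 ≡ 1, so λ ≡ 9.
  x = λ² - 4 - 2 = 81 - 6 ≡ 10; y = λ·(4 - 10) - 2 ≡ 9. → (10, 9)
7P: (10, 9) + (2, 10). λ = (10 - 9)/(2 - 10) ≡ 1/5 mod 13. 5⁻¹ ≡ 8 (mod 13) since 5·8 = 40 ≡ 1, so λ ≡ 8.
  x = λ² - 10 - 2 = 64 - 12 ≡ 0; y = λ·(10 - 0) - 9 ≡ 6. → (0, 6)
8P: (0, 6) + (2, 10). λ = (10 - 6)/(2 - 0) ≡ 4/2 mod 13. 2⁻¹ ≡ 7 (mod 13) since 2·7 = 14 ≡ 1, so λ ≡ 2.
  x = λ² - 0 - 2 = 4 - 2 ≡ 2; y = λ·(0 - 2) - 6 ≡ 3. → (2, 3)
9P: (2, 3) + (2, 10): same x and y₁ ≡ -y₂, so the sum is 𝒪.
9P = 𝒪, so the order is 9.

9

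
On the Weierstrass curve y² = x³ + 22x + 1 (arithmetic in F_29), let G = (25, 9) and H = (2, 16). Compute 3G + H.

First 3G:
Repeated addition: build up to 3G.
2G: tangent at (25, 9): λ = (3·25² + 22)/(2·9) ≡ 12/18. 18⁻¹ ≡ 21 (mod 29) since 18·21 = 378 ≡ 1, so λ ≡ 12·21 ≡ 20.
  x = λ² - 25 - 25 = 400 - 50 ≡ 2; y = λ·(25 - 2) - 9 ≡ 16. → (2, 16)
3G: (2, 16) + (25, 9). λ = (9 - 16)/(25 - 2) ≡ 22/23 mod 29. 23⁻¹ ≡ 24 (mod 29), so λ ≡ 6.
  x = λ² - 2 - 25 = 36 - 27 ≡ 9; y = λ·(2 - 9) - 16 ≡ 0. → (9, 0)
3G = (9, 0).
Finally 3G + H:
(9, 0) + (2, 16). λ = (16 - 0)/(2 - 9) ≡ 16/22 mod 29. 22⁻¹ ≡ 4 (mod 29) since 22·4 = 88 ≡ 1, so λ ≡ 6.
  x = λ² - 9 - 2 = 36 - 11 ≡ 25; y = λ·(9 - 25) - 0 ≡ 20. → (25, 20)

(25, 20)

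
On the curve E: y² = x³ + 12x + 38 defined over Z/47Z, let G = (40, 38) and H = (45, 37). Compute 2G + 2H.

First 2G:
Repeated addition: build up to 2G.
2G: tangent at (40, 38): λ = (3·40² + 12)/(2·38) ≡ 18/29. 29⁻¹ ≡ 13 (mod 47), so λ ≡ 18·13 ≡ 46.
  x = λ² - 40 - 40 = 2116 - 80 ≡ 15; y = λ·(40 - 15) - 38 ≡ 31. → (15, 31)
2G = (15, 31).
Next 2H:
Repeated addition: build up to 2H.
2H: tangent at (45, 37): λ = (3·45² + 12)/(2·37) ≡ 24/27. 27⁻¹ ≡ 7 (mod 47) since 27·7 = 189 ≡ 1, so λ ≡ 24·7 ≡ 27.
  x = λ² - 45 - 45 = 729 - 90 ≡ 28; y = λ·(45 - 28) - 37 ≡ 46. → (28, 46)
2H = (28, 46).
Finally 2G + 2H:
(15, 31) + (28, 46). λ = (46 - 31)/(28 - 15) ≡ 15/13 mod 47. 13⁻¹ ≡ 29 (mod 47) since 13·29 = 377 ≡ 1, so λ ≡ 12.
  x = λ² - 15 - 28 = 144 - 43 ≡ 7; y = λ·(15 - 7) - 31 ≡ 18. → (7, 18)

(7, 18)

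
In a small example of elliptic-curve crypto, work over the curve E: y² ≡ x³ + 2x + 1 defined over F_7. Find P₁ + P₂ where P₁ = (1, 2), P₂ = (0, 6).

(1, 2) + (0, 6). λ = (6 - 2)/(0 - 1) ≡ 4/6 mod 7. 6⁻¹ ≡ 6 (mod 7), so λ ≡ 3.
  x = λ² - 1 - 0 = 9 - 1 ≡ 1; y = λ·(1 - 1) - 2 ≡ 5. → (1, 5)

(1, 5)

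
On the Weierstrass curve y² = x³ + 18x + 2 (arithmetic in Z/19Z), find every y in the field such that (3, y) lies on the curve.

8, 11

x³ + 18x + 2 = 83 ≡ 7 (mod 19).
Square roots of 7 mod 19: 8 and 11 (since 8² = 64 ≡ 7).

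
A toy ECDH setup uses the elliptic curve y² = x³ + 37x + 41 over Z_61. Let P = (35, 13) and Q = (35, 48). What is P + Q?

O

The two points share x = 35 and their y-coordinates satisfy 13 + 48 ≡ 0 (mod 61), so they are inverses. Their sum is the point at infinity.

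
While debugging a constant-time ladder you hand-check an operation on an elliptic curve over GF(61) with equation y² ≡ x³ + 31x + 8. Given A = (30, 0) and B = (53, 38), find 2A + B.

(53, 38)

First 2A:
Repeated addition: build up to 2A.
2A: (30, 0) + (30, 0): same x and y₁ ≡ -y₂, so the sum is ∞.
2A = ∞.
Finally 2A + B:
∞ + (53, 38) = (53, 38) (identity).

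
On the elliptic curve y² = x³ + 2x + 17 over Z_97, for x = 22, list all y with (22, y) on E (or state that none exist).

none

x³ + 2x + 17 = 10709 ≡ 39 (mod 97).
39 is a non-residue mod 97; no y exists.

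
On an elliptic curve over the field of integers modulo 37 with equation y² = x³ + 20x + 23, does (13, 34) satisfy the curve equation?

y² = 34² ≡ 9; x³ + 20x + 23 = 2480 ≡ 1 (mod 37). 9 ≠ 1.

no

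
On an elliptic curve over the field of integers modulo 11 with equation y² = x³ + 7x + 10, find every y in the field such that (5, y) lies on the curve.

x³ + 7x + 10 = 170 ≡ 5 (mod 11).
Square roots of 5 mod 11: 4 and 7 (since 4² = 16 ≡ 5).

4, 7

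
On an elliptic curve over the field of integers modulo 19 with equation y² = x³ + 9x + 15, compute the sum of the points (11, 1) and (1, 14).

(11, 1) + (1, 14). λ = (14 - 1)/(1 - 11) ≡ 13/9 mod 19. 9⁻¹ ≡ 17 (mod 19) since 9·17 = 153 ≡ 1, so λ ≡ 12.
  x = λ² - 11 - 1 = 144 - 12 ≡ 18; y = λ·(11 - 18) - 1 ≡ 10. → (18, 10)

(18, 10)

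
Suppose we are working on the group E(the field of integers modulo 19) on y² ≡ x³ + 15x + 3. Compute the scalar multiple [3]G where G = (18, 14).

(12, 7)

Repeated addition: build up to 3G.
2G: tangent at (18, 14): λ = (3·18² + 15)/(2·14) ≡ 18/9. 9⁻¹ ≡ 17 (mod 19), so λ ≡ 18·17 ≡ 2.
  x = λ² - 18 - 18 = 4 - 36 ≡ 6; y = λ·(18 - 6) - 14 ≡ 10. → (6, 10)
3G: (6, 10) + (18, 14). λ = (14 - 10)/(18 - 6) ≡ 4/12 mod 19. 12⁻¹ ≡ 8 (mod 19), so λ ≡ 13.
  x = λ² - 6 - 18 = 169 - 24 ≡ 12; y = λ·(6 - 12) - 10 ≡ 7. → (12, 7)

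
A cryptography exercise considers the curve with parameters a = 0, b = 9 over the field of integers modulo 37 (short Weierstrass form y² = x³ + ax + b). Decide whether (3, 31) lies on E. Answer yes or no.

yes

y² = 31² ≡ 36; x³ + 0x + 9 = 36 ≡ 36 (mod 37). 36 = 36.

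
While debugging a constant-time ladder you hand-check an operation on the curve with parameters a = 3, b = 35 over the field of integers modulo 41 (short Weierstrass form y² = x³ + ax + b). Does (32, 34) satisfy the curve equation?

no

y² = 34² ≡ 8; x³ + 3x + 35 = 32899 ≡ 17 (mod 41). 8 ≠ 17.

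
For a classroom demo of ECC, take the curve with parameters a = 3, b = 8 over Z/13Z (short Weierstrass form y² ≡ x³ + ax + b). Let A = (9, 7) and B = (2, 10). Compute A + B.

(9, 7) + (2, 10). λ = (10 - 7)/(2 - 9) ≡ 3/6 mod 13. 6⁻¹ ≡ 11 (mod 13) since 6·11 = 66 ≡ 1, so λ ≡ 7.
  x = λ² - 9 - 2 = 49 - 11 ≡ 12; y = λ·(9 - 12) - 7 ≡ 11. → (12, 11)

(12, 11)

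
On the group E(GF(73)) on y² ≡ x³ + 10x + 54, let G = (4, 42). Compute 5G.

Repeated addition: build up to 5G.
2G: tangent at (4, 42): λ = (3·4² + 10)/(2·42) ≡ 58/11. 11⁻¹ ≡ 20 (mod 73), so λ ≡ 58·20 ≡ 65.
  x = λ² - 4 - 4 = 4225 - 8 ≡ 56; y = λ·(4 - 56) - 42 ≡ 9. → (56, 9)
3G: (56, 9) + (4, 42). λ = (42 - 9)/(4 - 56) ≡ 33/21 mod 73. 21⁻¹ ≡ 7 (mod 73), so λ ≡ 12.
  x = λ² - 56 - 4 = 144 - 60 ≡ 11; y = λ·(56 - 11) - 9 ≡ 20. → (11, 20)
4G: (11, 20) + (4, 42). λ = (42 - 20)/(4 - 11) ≡ 22/66 mod 73. 66⁻¹ ≡ 52 (mod 73), so λ ≡ 49.
  x = λ² - 11 - 4 = 2401 - 15 ≡ 50; y = λ·(11 - 50) - 20 ≡ 40. → (50, 40)
5G: (50, 40) + (4, 42). λ = (42 - 40)/(4 - 50) ≡ 2/27 mod 73. 27⁻¹ ≡ 46 (mod 73), so λ ≡ 19.
  x = λ² - 50 - 4 = 361 - 54 ≡ 15; y = λ·(50 - 15) - 40 ≡ 41. → (15, 41)

(15, 41)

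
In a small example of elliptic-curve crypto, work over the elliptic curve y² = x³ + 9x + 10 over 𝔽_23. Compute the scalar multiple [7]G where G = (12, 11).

Double-and-add on 7 = (111)₂. Start with G = (12, 11) for the leading 1-bit.
double: tangent at (12, 11): λ = (3·12² + 9)/(2·11) ≡ 4/22. 22⁻¹ ≡ 22 (mod 23), so λ ≡ 4·22 ≡ 19.
  x = λ² - 12 - 12 = 361 - 24 ≡ 15; y = λ·(12 - 15) - 11 ≡ 1. → (15, 1)
add G: (15, 1) + (12, 11). λ = (11 - 1)/(12 - 15) ≡ 10/20 mod 23. 20⁻¹ ≡ 15 (mod 23) since 20·15 = 300 ≡ 1, so λ ≡ 12.
  x = λ² - 15 - 12 = 144 - 27 ≡ 2; y = λ·(15 - 2) - 1 ≡ 17. → (2, 17)
double: tangent at (2, 17): λ = (3·2² + 9)/(2·17) ≡ 21/11. 11⁻¹ ≡ 21 (mod 23), so λ ≡ 21·21 ≡ 4.
  x = λ² - 2 - 2 = 16 - 4 ≡ 12; y = λ·(2 - 12) - 17 ≡ 12. → (12, 12)
add G: (12, 12) + (12, 11): same x and y₁ ≡ -y₂, so the sum is O.

O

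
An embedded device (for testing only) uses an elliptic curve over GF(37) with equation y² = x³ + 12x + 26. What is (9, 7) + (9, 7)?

tangent at (9, 7): λ = (3·9² + 12)/(2·7) ≡ 33/14. 14⁻¹ ≡ 8 (mod 37) since 14·8 = 112 ≡ 1, so λ ≡ 33·8 ≡ 5.
  x = λ² - 9 - 9 = 25 - 18 ≡ 7; y = λ·(9 - 7) - 7 ≡ 3. → (7, 3)

(7, 3)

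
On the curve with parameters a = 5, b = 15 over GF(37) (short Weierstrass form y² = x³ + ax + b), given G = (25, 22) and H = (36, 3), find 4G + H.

(1, 24)

First 4G:
Double-and-add on 4 = (100)₂. Start with G = (25, 22) for the leading 1-bit.
double: tangent at (25, 22): λ = (3·25² + 5)/(2·22) ≡ 30/7. 7⁻¹ ≡ 16 (mod 37) since 7·16 = 112 ≡ 1, so λ ≡ 30·16 ≡ 36.
  x = λ² - 25 - 25 = 1296 - 50 ≡ 25; y = λ·(25 - 25) - 22 ≡ 15. → (25, 15)
double: tangent at (25, 15): λ = (3·25² + 5)/(2·15) ≡ 30/30. 30⁻¹ ≡ 21 (mod 37) since 30·21 = 630 ≡ 1, so λ ≡ 30·21 ≡ 1.
  x = λ² - 25 - 25 = 1 - 50 ≡ 25; y = λ·(25 - 25) - 15 ≡ 22. → (25, 22)
4G = (25, 22).
Finally 4G + H:
(25, 22) + (36, 3). λ = (3 - 22)/(36 - 25) ≡ 18/11 mod 37. 11⁻¹ ≡ 27 (mod 37), so λ ≡ 5.
  x = λ² - 25 - 36 = 25 - 61 ≡ 1; y = λ·(25 - 1) - 22 ≡ 24. → (1, 24)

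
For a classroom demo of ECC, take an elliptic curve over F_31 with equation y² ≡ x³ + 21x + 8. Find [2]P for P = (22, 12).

(15, 3)

tangent at (22, 12): λ = (3·22² + 21)/(2·12) ≡ 16/24. 24⁻¹ ≡ 22 (mod 31) since 24·22 = 528 ≡ 1, so λ ≡ 16·22 ≡ 11.
  x = λ² - 22 - 22 = 121 - 44 ≡ 15; y = λ·(22 - 15) - 12 ≡ 3. → (15, 3)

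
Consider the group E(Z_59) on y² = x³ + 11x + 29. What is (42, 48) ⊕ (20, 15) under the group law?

(42, 48) + (20, 15). λ = (15 - 48)/(20 - 42) ≡ 26/37 mod 59. 37⁻¹ ≡ 8 (mod 59), so λ ≡ 31.
  x = λ² - 42 - 20 = 961 - 62 ≡ 14; y = λ·(42 - 14) - 48 ≡ 53. → (14, 53)

(14, 53)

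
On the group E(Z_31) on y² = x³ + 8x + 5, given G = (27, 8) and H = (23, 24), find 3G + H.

O

First 3G:
Repeated addition: build up to 3G.
2G: tangent at (27, 8): λ = (3·27² + 8)/(2·8) ≡ 25/16. 16⁻¹ ≡ 2 (mod 31) since 16·2 = 32 ≡ 1, so λ ≡ 25·2 ≡ 19.
  x = λ² - 27 - 27 = 361 - 54 ≡ 28; y = λ·(27 - 28) - 8 ≡ 4. → (28, 4)
3G: (28, 4) + (27, 8). λ = (8 - 4)/(27 - 28) ≡ 4/30 mod 31. 30⁻¹ ≡ 30 (mod 31), so λ ≡ 27.
  x = λ² - 28 - 27 = 729 - 55 ≡ 23; y = λ·(28 - 23) - 4 ≡ 7. → (23, 7)
3G = (23, 7).
Finally 3G + H:
(23, 7) + (23, 24): same x and y₁ ≡ -y₂, so the sum is ∞.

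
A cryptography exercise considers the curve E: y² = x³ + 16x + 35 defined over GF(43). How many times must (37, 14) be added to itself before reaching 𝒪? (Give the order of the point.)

2P: tangent at (37, 14): λ = (3·37² + 16)/(2·14) ≡ 38/28. 28⁻¹ ≡ 20 (mod 43), so λ ≡ 38·20 ≡ 29.
  x = λ² - 37 - 37 = 841 - 74 ≡ 36; y = λ·(37 - 36) - 14 ≡ 15. → (36, 15)
3P: (36, 15) + (37, 14). λ = (14 - 15)/(37 - 36) ≡ 42/1 mod 43. 1⁻¹ ≡ 1 (mod 43), so λ ≡ 42.
  x = λ² - 36 - 37 = 1764 - 73 ≡ 14; y = λ·(36 - 14) - 15 ≡ 6. → (14, 6)
4P: (14, 6) + (37, 14). λ = (14 - 6)/(37 - 14) ≡ 8/23 mod 43. 23⁻¹ ≡ 15 (mod 43), so λ ≡ 34.
  x = λ² - 14 - 37 = 1156 - 51 ≡ 30; y = λ·(14 - 30) - 6 ≡ 9. → (30, 9)
5P: (30, 9) + (37, 14). λ = (14 - 9)/(37 - 30) ≡ 5/7 mod 43. 7⁻¹ ≡ 37 (mod 43), so λ ≡ 13.
  x = λ² - 30 - 37 = 169 - 67 ≡ 16; y = λ·(30 - 16) - 9 ≡ 1. → (16, 1)
6P: (16, 1) + (37, 14). λ = (14 - 1)/(37 - 16) ≡ 13/21 mod 43. 21⁻¹ ≡ 41 (mod 43), so λ ≡ 17.
  x = λ² - 16 - 37 = 289 - 53 ≡ 21; y = λ·(16 - 21) - 1 ≡ 0. → (21, 0)
7P: (21, 0) + (37, 14). λ = (14 - 0)/(37 - 21) ≡ 14/16 mod 43. 16⁻¹ ≡ 35 (mod 43) since 16·35 = 560 ≡ 1, so λ ≡ 17.
  x = λ² - 21 - 37 = 289 - 58 ≡ 16; y = λ·(21 - 16) - 0 ≡ 42. → (16, 42)
8P: (16, 42) + (37, 14). λ = (14 - 42)/(37 - 16) ≡ 15/21 mod 43. 21⁻¹ ≡ 41 (mod 43), so λ ≡ 13.
  x = λ² - 16 - 37 = 169 - 53 ≡ 30; y = λ·(16 - 30) - 42 ≡ 34. → (30, 34)
9P: (30, 34) + (37, 14). λ = (14 - 34)/(37 - 30) ≡ 23/7 mod 43. 7⁻¹ ≡ 37 (mod 43), so λ ≡ 34.
  x = λ² - 30 - 37 = 1156 - 67 ≡ 14; y = λ·(30 - 14) - 34 ≡ 37. → (14, 37)
10P: (14, 37) + (37, 14). λ = (14 - 37)/(37 - 14) ≡ 20/23 mod 43. 23⁻¹ ≡ 15 (mod 43) since 23·15 = 345 ≡ 1, so λ ≡ 42.
  x = λ² - 14 - 37 = 1764 - 51 ≡ 36; y = λ·(14 - 36) - 37 ≡ 28. → (36, 28)
11P: (36, 28) + (37, 14). λ = (14 - 28)/(37 - 36) ≡ 29/1 mod 43. 1⁻¹ ≡ 1 (mod 43), so λ ≡ 29.
  x = λ² - 36 - 37 = 841 - 73 ≡ 37; y = λ·(36 - 37) - 28 ≡ 29. → (37, 29)
12P: (37, 29) + (37, 14): same x and y₁ ≡ -y₂, so the sum is 𝒪.
12P = 𝒪, so the order is 12.

12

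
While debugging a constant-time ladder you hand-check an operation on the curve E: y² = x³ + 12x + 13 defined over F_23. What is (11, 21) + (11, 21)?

(17, 1)

tangent at (11, 21): λ = (3·11² + 12)/(2·21) ≡ 7/19. 19⁻¹ ≡ 17 (mod 23), so λ ≡ 7·17 ≡ 4.
  x = λ² - 11 - 11 = 16 - 22 ≡ 17; y = λ·(11 - 17) - 21 ≡ 1. → (17, 1)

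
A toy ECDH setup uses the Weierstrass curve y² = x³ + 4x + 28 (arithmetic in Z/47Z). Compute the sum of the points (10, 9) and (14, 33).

(10, 9) + (14, 33). λ = (33 - 9)/(14 - 10) ≡ 24/4 mod 47. 4⁻¹ ≡ 12 (mod 47) since 4·12 = 48 ≡ 1, so λ ≡ 6.
  x = λ² - 10 - 14 = 36 - 24 ≡ 12; y = λ·(10 - 12) - 9 ≡ 26. → (12, 26)

(12, 26)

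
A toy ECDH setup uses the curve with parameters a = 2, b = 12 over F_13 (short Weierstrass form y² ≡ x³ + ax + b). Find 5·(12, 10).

Write Q = (12, 10).
Double-and-add on 5 = (101)₂. Start with Q = (12, 10) for the leading 1-bit.
double: tangent at (12, 10): λ = (3·12² + 2)/(2·10) ≡ 5/7. 7⁻¹ ≡ 2 (mod 13), so λ ≡ 5·2 ≡ 10.
  x = λ² - 12 - 12 = 100 - 24 ≡ 11; y = λ·(12 - 11) - 10 ≡ 0. → (11, 0)
double: (11, 0) + (11, 0): same x and y₁ ≡ -y₂, so the sum is 𝒪.
add Q: 𝒪 + (12, 10) = (12, 10) (identity).

(12, 10)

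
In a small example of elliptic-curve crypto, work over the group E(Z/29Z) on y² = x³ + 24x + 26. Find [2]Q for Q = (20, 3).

(19, 27)

tangent at (20, 3): λ = (3·20² + 24)/(2·3) ≡ 6/6. 6⁻¹ ≡ 5 (mod 29), so λ ≡ 6·5 ≡ 1.
  x = λ² - 20 - 20 = 1 - 40 ≡ 19; y = λ·(20 - 19) - 3 ≡ 27. → (19, 27)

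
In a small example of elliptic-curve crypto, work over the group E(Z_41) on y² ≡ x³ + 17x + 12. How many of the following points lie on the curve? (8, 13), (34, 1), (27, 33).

2

(8, 13): 13² ≡ 5, rhs ≡ 4 → off.
(34, 1): 1² ≡ 1, rhs ≡ 1 → on.
(27, 33): 33² ≡ 23, rhs ≡ 23 → on.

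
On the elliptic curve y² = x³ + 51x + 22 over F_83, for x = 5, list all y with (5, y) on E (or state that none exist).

x³ + 51x + 22 = 402 ≡ 70 (mod 83).
Square roots of 70 mod 83: 30 and 53 (since 30² = 900 ≡ 70).

30, 53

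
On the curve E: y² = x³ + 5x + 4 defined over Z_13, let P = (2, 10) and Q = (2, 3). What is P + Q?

O

The two points share x = 2 and their y-coordinates satisfy 10 + 3 ≡ 0 (mod 13), so they are inverses. Their sum is O.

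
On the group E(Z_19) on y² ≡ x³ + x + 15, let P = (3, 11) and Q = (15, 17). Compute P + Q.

(3, 11) + (15, 17). λ = (17 - 11)/(15 - 3) ≡ 6/12 mod 19. 12⁻¹ ≡ 8 (mod 19), so λ ≡ 10.
  x = λ² - 3 - 15 = 100 - 18 ≡ 6; y = λ·(3 - 6) - 11 ≡ 16. → (6, 16)

(6, 16)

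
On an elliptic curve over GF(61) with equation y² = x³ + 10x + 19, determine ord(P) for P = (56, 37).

2P: tangent at (56, 37): λ = (3·56² + 10)/(2·37) ≡ 24/13. 13⁻¹ ≡ 47 (mod 61), so λ ≡ 24·47 ≡ 30.
  x = λ² - 56 - 56 = 900 - 112 ≡ 56; y = λ·(56 - 56) - 37 ≡ 24. → (56, 24)
3P: (56, 24) + (56, 37): same x and y₁ ≡ -y₂, so the sum is the point at infinity.
3P = the point at infinity, so the order is 3.

3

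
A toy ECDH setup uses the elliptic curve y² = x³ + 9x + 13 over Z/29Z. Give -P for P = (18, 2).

-(18, 2) = (18, -2 mod 29) = (18, 27).

(18, 27)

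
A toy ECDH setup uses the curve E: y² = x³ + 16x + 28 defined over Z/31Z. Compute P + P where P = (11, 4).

tangent at (11, 4): λ = (3·11² + 16)/(2·4) ≡ 7/8. 8⁻¹ ≡ 4 (mod 31), so λ ≡ 7·4 ≡ 28.
  x = λ² - 11 - 11 = 784 - 22 ≡ 18; y = λ·(11 - 18) - 4 ≡ 17. → (18, 17)

(18, 17)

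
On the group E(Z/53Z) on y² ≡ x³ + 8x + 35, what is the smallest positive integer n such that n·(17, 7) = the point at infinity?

7

2P: tangent at (17, 7): λ = (3·17² + 8)/(2·7) ≡ 27/14. 14⁻¹ ≡ 19 (mod 53), so λ ≡ 27·19 ≡ 36.
  x = λ² - 17 - 17 = 1296 - 34 ≡ 43; y = λ·(17 - 43) - 7 ≡ 11. → (43, 11)
3P: (43, 11) + (17, 7). λ = (7 - 11)/(17 - 43) ≡ 49/27 mod 53. 27⁻¹ ≡ 2 (mod 53), so λ ≡ 45.
  x = λ² - 43 - 17 = 2025 - 60 ≡ 4; y = λ·(43 - 4) - 11 ≡ 48. → (4, 48)
4P: (4, 48) + (17, 7). λ = (7 - 48)/(17 - 4) ≡ 12/13 mod 53. 13⁻¹ ≡ 49 (mod 53) since 13·49 = 637 ≡ 1, so λ ≡ 5.
  x = λ² - 4 - 17 = 25 - 21 ≡ 4; y = λ·(4 - 4) - 48 ≡ 5. → (4, 5)
5P: (4, 5) + (17, 7). λ = (7 - 5)/(17 - 4) ≡ 2/13 mod 53. 13⁻¹ ≡ 49 (mod 53) since 13·49 = 637 ≡ 1, so λ ≡ 45.
  x = λ² - 4 - 17 = 2025 - 21 ≡ 43; y = λ·(4 - 43) - 5 ≡ 42. → (43, 42)
6P: (43, 42) + (17, 7). λ = (7 - 42)/(17 - 43) ≡ 18/27 mod 53. 27⁻¹ ≡ 2 (mod 53), so λ ≡ 36.
  x = λ² - 43 - 17 = 1296 - 60 ≡ 17; y = λ·(43 - 17) - 42 ≡ 46. → (17, 46)
7P: (17, 46) + (17, 7): same x and y₁ ≡ -y₂, so the sum is the point at infinity.
7P = the point at infinity, so the order is 7.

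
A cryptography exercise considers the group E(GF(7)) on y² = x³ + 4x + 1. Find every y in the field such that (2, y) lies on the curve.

none

x³ + 4x + 1 = 17 ≡ 3 (mod 7).
3 is a non-residue mod 7; no y exists.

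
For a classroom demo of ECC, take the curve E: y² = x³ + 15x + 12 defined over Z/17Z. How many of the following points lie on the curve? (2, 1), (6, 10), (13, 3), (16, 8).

(2, 1): 1² ≡ 1, rhs ≡ 16 → off.
(6, 10): 10² ≡ 15, rhs ≡ 12 → off.
(13, 3): 3² ≡ 9, rhs ≡ 7 → off.
(16, 8): 8² ≡ 13, rhs ≡ 13 → on.

1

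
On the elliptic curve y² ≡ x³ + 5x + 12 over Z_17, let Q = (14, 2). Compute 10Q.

Repeated addition: build up to 10Q.
2Q: tangent at (14, 2): λ = (3·14² + 5)/(2·2) ≡ 15/4. 4⁻¹ ≡ 13 (mod 17) since 4·13 = 52 ≡ 1, so λ ≡ 15·13 ≡ 8.
  x = λ² - 14 - 14 = 64 - 28 ≡ 2; y = λ·(14 - 2) - 2 ≡ 9. → (2, 9)
3Q: (2, 9) + (14, 2). λ = (2 - 9)/(14 - 2) ≡ 10/12 mod 17. 12⁻¹ ≡ 10 (mod 17), so λ ≡ 15.
  x = λ² - 2 - 14 = 225 - 16 ≡ 5; y = λ·(2 - 5) - 9 ≡ 14. → (5, 14)
4Q: (5, 14) + (14, 2). λ = (2 - 14)/(14 - 5) ≡ 5/9 mod 17. 9⁻¹ ≡ 2 (mod 17) since 9·2 = 18 ≡ 1, so λ ≡ 10.
  x = λ² - 5 - 14 = 100 - 19 ≡ 13; y = λ·(5 - 13) - 14 ≡ 8. → (13, 8)
5Q: (13, 8) + (14, 2). λ = (2 - 8)/(14 - 13) ≡ 11/1 mod 17. 1⁻¹ ≡ 1 (mod 17), so λ ≡ 11.
  x = λ² - 13 - 14 = 121 - 27 ≡ 9; y = λ·(13 - 9) - 8 ≡ 2. → (9, 2)
6Q: (9, 2) + (14, 2). λ = (2 - 2)/(14 - 9) ≡ 0/5 mod 17. 5⁻¹ ≡ 7 (mod 17) since 5·7 = 35 ≡ 1, so λ ≡ 0.
  x = λ² - 9 - 14 = 0 - 23 ≡ 11; y = λ·(9 - 11) - 2 ≡ 15. → (11, 15)
7Q: (11, 15) + (14, 2). λ = (2 - 15)/(14 - 11) ≡ 4/3 mod 17. 3⁻¹ ≡ 6 (mod 17), so λ ≡ 7.
  x = λ² - 11 - 14 = 49 - 25 ≡ 7; y = λ·(11 - 7) - 15 ≡ 13. → (7, 13)
8Q: (7, 13) + (14, 2). λ = (2 - 13)/(14 - 7) ≡ 6/7 mod 17. 7⁻¹ ≡ 5 (mod 17), so λ ≡ 13.
  x = λ² - 7 - 14 = 169 - 21 ≡ 12; y = λ·(7 - 12) - 13 ≡ 7. → (12, 7)
9Q: (12, 7) + (14, 2). λ = (2 - 7)/(14 - 12) ≡ 12/2 mod 17. 2⁻¹ ≡ 9 (mod 17), so λ ≡ 6.
  x = λ² - 12 - 14 = 36 - 26 ≡ 10; y = λ·(12 - 10) - 7 ≡ 5. → (10, 5)
10Q: (10, 5) + (14, 2). λ = (2 - 5)/(14 - 10) ≡ 14/4 mod 17. 4⁻¹ ≡ 13 (mod 17) since 4·13 = 52 ≡ 1, so λ ≡ 12.
  x = λ² - 10 - 14 = 144 - 24 ≡ 1; y = λ·(10 - 1) - 5 ≡ 1. → (1, 1)

(1, 1)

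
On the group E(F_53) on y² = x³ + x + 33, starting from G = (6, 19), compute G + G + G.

(13, 21)

Repeated addition: build up to 3G.
2G: tangent at (6, 19): λ = (3·6² + 1)/(2·19) ≡ 3/38. 38⁻¹ ≡ 7 (mod 53), so λ ≡ 3·7 ≡ 21.
  x = λ² - 6 - 6 = 441 - 12 ≡ 5; y = λ·(6 - 5) - 19 ≡ 2. → (5, 2)
3G: (5, 2) + (6, 19). λ = (19 - 2)/(6 - 5) ≡ 17/1 mod 53. 1⁻¹ ≡ 1 (mod 53), so λ ≡ 17.
  x = λ² - 5 - 6 = 289 - 11 ≡ 13; y = λ·(5 - 13) - 2 ≡ 21. → (13, 21)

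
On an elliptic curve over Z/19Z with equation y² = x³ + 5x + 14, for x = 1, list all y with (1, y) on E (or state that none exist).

1, 18

x³ + 5x + 14 = 20 ≡ 1 (mod 19).
Square roots of 1 mod 19: 1 and 18 (since 1² = 1 ≡ 1).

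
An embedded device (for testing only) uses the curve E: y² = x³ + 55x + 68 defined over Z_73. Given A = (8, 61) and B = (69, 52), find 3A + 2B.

(41, 19)

First 3A:
Repeated addition: build up to 3A.
2A: tangent at (8, 61): λ = (3·8² + 55)/(2·61) ≡ 28/49. 49⁻¹ ≡ 3 (mod 73) since 49·3 = 147 ≡ 1, so λ ≡ 28·3 ≡ 11.
  x = λ² - 8 - 8 = 121 - 16 ≡ 32; y = λ·(8 - 32) - 61 ≡ 40. → (32, 40)
3A: (32, 40) + (8, 61). λ = (61 - 40)/(8 - 32) ≡ 21/49 mod 73. 49⁻¹ ≡ 3 (mod 73), so λ ≡ 63.
  x = λ² - 32 - 8 = 3969 - 40 ≡ 60; y = λ·(32 - 60) - 40 ≡ 21. → (60, 21)
3A = (60, 21).
Next 2B:
Repeated addition: build up to 2B.
2B: tangent at (69, 52): λ = (3·69² + 55)/(2·52) ≡ 30/31. 31⁻¹ ≡ 33 (mod 73), so λ ≡ 30·33 ≡ 41.
  x = λ² - 69 - 69 = 1681 - 138 ≡ 10; y = λ·(69 - 10) - 52 ≡ 31. → (10, 31)
2B = (10, 31).
Finally 3A + 2B:
(60, 21) + (10, 31). λ = (31 - 21)/(10 - 60) ≡ 10/23 mod 73. 23⁻¹ ≡ 54 (mod 73), so λ ≡ 29.
  x = λ² - 60 - 10 = 841 - 70 ≡ 41; y = λ·(60 - 41) - 21 ≡ 19. → (41, 19)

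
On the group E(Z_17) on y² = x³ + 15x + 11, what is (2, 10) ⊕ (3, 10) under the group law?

(2, 10) + (3, 10). λ = (10 - 10)/(3 - 2) ≡ 0/1 mod 17. 1⁻¹ ≡ 1 (mod 17) since 1·1 = 1 ≡ 1, so λ ≡ 0.
  x = λ² - 2 - 3 = 0 - 5 ≡ 12; y = λ·(2 - 12) - 10 ≡ 7. → (12, 7)

(12, 7)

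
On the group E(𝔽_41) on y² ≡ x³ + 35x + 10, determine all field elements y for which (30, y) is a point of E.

x³ + 35x + 10 = 28060 ≡ 16 (mod 41).
Square roots of 16 mod 41: 4 and 37 (since 4² = 16 ≡ 16).

4, 37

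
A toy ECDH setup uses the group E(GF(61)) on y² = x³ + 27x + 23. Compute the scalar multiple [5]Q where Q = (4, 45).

Repeated addition: build up to 5Q.
2Q: tangent at (4, 45): λ = (3·4² + 27)/(2·45) ≡ 14/29. 29⁻¹ ≡ 40 (mod 61) since 29·40 = 1160 ≡ 1, so λ ≡ 14·40 ≡ 11.
  x = λ² - 4 - 4 = 121 - 8 ≡ 52; y = λ·(4 - 52) - 45 ≡ 37. → (52, 37)
3Q: (52, 37) + (4, 45). λ = (45 - 37)/(4 - 52) ≡ 8/13 mod 61. 13⁻¹ ≡ 47 (mod 61), so λ ≡ 10.
  x = λ² - 52 - 4 = 100 - 56 ≡ 44; y = λ·(52 - 44) - 37 ≡ 43. → (44, 43)
4Q: (44, 43) + (4, 45). λ = (45 - 43)/(4 - 44) ≡ 2/21 mod 61. 21⁻¹ ≡ 32 (mod 61), so λ ≡ 3.
  x = λ² - 44 - 4 = 9 - 48 ≡ 22; y = λ·(44 - 22) - 43 ≡ 23. → (22, 23)
5Q: (22, 23) + (4, 45). λ = (45 - 23)/(4 - 22) ≡ 22/43 mod 61. 43⁻¹ ≡ 44 (mod 61), so λ ≡ 53.
  x = λ² - 22 - 4 = 2809 - 26 ≡ 38; y = λ·(22 - 38) - 23 ≡ 44. → (38, 44)

(38, 44)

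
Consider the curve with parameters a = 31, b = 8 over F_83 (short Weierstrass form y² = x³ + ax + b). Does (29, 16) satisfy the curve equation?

no

y² = 16² ≡ 7; x³ + 31x + 8 = 25296 ≡ 64 (mod 83). 7 ≠ 64.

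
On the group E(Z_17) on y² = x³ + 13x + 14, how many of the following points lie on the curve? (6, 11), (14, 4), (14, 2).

2

(6, 11): 11² ≡ 2, rhs ≡ 2 → on.
(14, 4): 4² ≡ 16, rhs ≡ 16 → on.
(14, 2): 2² ≡ 4, rhs ≡ 16 → off.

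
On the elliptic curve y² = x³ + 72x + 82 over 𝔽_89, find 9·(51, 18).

(37, 55)

Write P = (51, 18).
Repeated addition: build up to 9P.
2P: tangent at (51, 18): λ = (3·51² + 72)/(2·18) ≡ 43/36. 36⁻¹ ≡ 47 (mod 89), so λ ≡ 43·47 ≡ 63.
  x = λ² - 51 - 51 = 3969 - 102 ≡ 40; y = λ·(51 - 40) - 18 ≡ 52. → (40, 52)
3P: (40, 52) + (51, 18). λ = (18 - 52)/(51 - 40) ≡ 55/11 mod 89. 11⁻¹ ≡ 81 (mod 89), so λ ≡ 5.
  x = λ² - 40 - 51 = 25 - 91 ≡ 23; y = λ·(40 - 23) - 52 ≡ 33. → (23, 33)
4P: (23, 33) + (51, 18). λ = (18 - 33)/(51 - 23) ≡ 74/28 mod 89. 28⁻¹ ≡ 35 (mod 89), so λ ≡ 9.
  x = λ² - 23 - 51 = 81 - 74 ≡ 7; y = λ·(23 - 7) - 33 ≡ 22. → (7, 22)
5P: (7, 22) + (51, 18). λ = (18 - 22)/(51 - 7) ≡ 85/44 mod 89. 44⁻¹ ≡ 87 (mod 89), so λ ≡ 8.
  x = λ² - 7 - 51 = 64 - 58 ≡ 6; y = λ·(7 - 6) - 22 ≡ 75. → (6, 75)
6P: (6, 75) + (51, 18). λ = (18 - 75)/(51 - 6) ≡ 32/45 mod 89. 45⁻¹ ≡ 2 (mod 89), so λ ≡ 64.
  x = λ² - 6 - 51 = 4096 - 57 ≡ 34; y = λ·(6 - 34) - 75 ≡ 2. → (34, 2)
7P: (34, 2) + (51, 18). λ = (18 - 2)/(51 - 34) ≡ 16/17 mod 89. 17⁻¹ ≡ 21 (mod 89), so λ ≡ 69.
  x = λ² - 34 - 51 = 4761 - 85 ≡ 48; y = λ·(34 - 48) - 2 ≡ 11. → (48, 11)
8P: (48, 11) + (51, 18). λ = (18 - 11)/(51 - 48) ≡ 7/3 mod 89. 3⁻¹ ≡ 30 (mod 89) since 3·30 = 90 ≡ 1, so λ ≡ 32.
  x = λ² - 48 - 51 = 1024 - 99 ≡ 35; y = λ·(48 - 35) - 11 ≡ 49. → (35, 49)
9P: (35, 49) + (51, 18). λ = (18 - 49)/(51 - 35) ≡ 58/16 mod 89. 16⁻¹ ≡ 39 (mod 89) since 16·39 = 624 ≡ 1, so λ ≡ 37.
  x = λ² - 35 - 51 = 1369 - 86 ≡ 37; y = λ·(35 - 37) - 49 ≡ 55. → (37, 55)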